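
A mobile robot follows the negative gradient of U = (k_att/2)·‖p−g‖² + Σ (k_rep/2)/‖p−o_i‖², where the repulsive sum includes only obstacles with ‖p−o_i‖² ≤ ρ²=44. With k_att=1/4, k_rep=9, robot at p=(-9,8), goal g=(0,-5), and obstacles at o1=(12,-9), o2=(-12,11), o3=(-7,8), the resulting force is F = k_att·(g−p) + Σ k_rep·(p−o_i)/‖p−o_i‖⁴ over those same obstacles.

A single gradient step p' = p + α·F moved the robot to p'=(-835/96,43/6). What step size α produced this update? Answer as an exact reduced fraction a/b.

F_att = 1/4·(g−p) = 1/4·(9,-13) = (2.2500,-3.2500)
o1: d²=730 > ρ²=44 → inactive
o2: d²=18 ≤ ρ²=44; F_rep = 9·(3,-3)/18² = (0.0833,-0.0833)
o3: d²=4 ≤ ρ²=44; F_rep = 9·(-2,0)/4² = (-1.1250,0.0000)
F = F_att + ΣF_rep = (1.2083,-3.3333)
Δp = p'−p = (0.3021,-0.8333); α = Δx/Fx = (29/96) / (29/24) = 1/4
check: Δy/Fy = (-5/6) / (-10/3) = 1/4 ✓

α = 1/4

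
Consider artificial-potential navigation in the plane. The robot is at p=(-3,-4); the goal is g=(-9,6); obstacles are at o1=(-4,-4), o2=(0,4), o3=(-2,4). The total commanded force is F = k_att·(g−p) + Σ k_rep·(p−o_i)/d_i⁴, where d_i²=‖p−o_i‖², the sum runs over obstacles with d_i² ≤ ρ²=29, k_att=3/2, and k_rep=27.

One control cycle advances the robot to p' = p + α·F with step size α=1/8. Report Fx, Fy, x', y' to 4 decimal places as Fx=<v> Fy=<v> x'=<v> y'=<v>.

Fx=18.0000 Fy=15.0000 x'=-0.7500 y'=-2.1250

F_att = 3/2·(g−p) = 3/2·(-6,10) = (-9.0000,15.0000)
o1: d²=1 ≤ ρ²=29; F_rep = 27·(1,0)/1² = (27.0000,0.0000)
o2: d²=73 > ρ²=29 → inactive
o3: d²=65 > ρ²=29 → inactive
F = F_att + ΣF_rep = (18.0000,15.0000)
p' = p + 1/8·F = (-0.7500,-2.1250)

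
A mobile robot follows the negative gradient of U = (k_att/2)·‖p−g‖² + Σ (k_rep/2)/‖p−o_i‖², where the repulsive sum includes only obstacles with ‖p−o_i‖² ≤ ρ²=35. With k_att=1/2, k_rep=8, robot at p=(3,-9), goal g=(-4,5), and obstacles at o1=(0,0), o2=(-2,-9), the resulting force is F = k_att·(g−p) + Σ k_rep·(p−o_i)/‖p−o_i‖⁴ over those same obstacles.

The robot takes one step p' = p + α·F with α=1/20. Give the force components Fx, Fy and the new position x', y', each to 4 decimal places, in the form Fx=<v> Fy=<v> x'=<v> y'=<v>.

F_att = 1/2·(g−p) = 1/2·(-7,14) = (-3.5000,7.0000)
o1: d²=90 > ρ²=35 → inactive
o2: d²=25 ≤ ρ²=35; F_rep = 8·(5,0)/25² = (0.0640,0.0000)
F = F_att + ΣF_rep = (-3.4360,7.0000)
p' = p + 1/20·F = (2.8282,-8.6500)

Fx=-3.4360 Fy=7.0000 x'=2.8282 y'=-8.6500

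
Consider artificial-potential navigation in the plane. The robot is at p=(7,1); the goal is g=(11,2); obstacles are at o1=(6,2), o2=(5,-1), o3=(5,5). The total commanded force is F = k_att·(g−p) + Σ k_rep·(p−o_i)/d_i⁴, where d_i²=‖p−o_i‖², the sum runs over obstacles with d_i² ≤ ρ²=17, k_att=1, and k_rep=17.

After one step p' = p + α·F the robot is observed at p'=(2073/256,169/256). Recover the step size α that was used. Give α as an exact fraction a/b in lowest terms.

α = 1/8

F_att = 1·(g−p) = 1·(4,1) = (4.0000,1.0000)
o1: d²=2 ≤ ρ²=17; F_rep = 17·(1,-1)/2² = (4.2500,-4.2500)
o2: d²=8 ≤ ρ²=17; F_rep = 17·(2,2)/8² = (0.5312,0.5312)
o3: d²=20 > ρ²=17 → inactive
F = F_att + ΣF_rep = (8.7812,-2.7188)
Δp = p'−p = (1.0977,-0.3398); α = Δx/Fx = (281/256) / (281/32) = 1/8
check: Δy/Fy = (-87/256) / (-87/32) = 1/8 ✓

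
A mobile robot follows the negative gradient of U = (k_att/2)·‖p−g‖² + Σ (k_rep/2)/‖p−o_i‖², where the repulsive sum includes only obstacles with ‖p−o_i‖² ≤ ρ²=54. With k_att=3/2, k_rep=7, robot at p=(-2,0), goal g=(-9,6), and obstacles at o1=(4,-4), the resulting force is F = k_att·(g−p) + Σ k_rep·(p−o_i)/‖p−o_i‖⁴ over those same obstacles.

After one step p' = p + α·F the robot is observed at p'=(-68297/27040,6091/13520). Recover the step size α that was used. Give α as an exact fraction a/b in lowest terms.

F_att = 3/2·(g−p) = 3/2·(-7,6) = (-10.5000,9.0000)
o1: d²=52 ≤ ρ²=54; F_rep = 7·(-6,4)/52² = (-0.0155,0.0104)
F = F_att + ΣF_rep = (-10.5155,9.0104)
Δp = p'−p = (-0.5258,0.4505); α = Δx/Fx = (-14217/27040) / (-14217/1352) = 1/20
check: Δy/Fy = (6091/13520) / (6091/676) = 1/20 ✓

α = 1/20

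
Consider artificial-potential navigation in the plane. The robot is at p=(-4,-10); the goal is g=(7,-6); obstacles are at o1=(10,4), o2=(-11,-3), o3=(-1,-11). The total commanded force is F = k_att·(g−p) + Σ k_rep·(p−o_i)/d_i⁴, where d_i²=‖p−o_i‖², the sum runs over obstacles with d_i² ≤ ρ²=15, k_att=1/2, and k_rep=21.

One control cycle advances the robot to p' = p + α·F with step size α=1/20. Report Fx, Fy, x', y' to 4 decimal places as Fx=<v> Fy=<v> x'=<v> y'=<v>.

F_att = 1/2·(g−p) = 1/2·(11,4) = (5.5000,2.0000)
o1: d²=392 > ρ²=15 → inactive
o2: d²=98 > ρ²=15 → inactive
o3: d²=10 ≤ ρ²=15; F_rep = 21·(-3,1)/10² = (-0.6300,0.2100)
F = F_att + ΣF_rep = (4.8700,2.2100)
p' = p + 1/20·F = (-3.7565,-9.8895)

Fx=4.8700 Fy=2.2100 x'=-3.7565 y'=-9.8895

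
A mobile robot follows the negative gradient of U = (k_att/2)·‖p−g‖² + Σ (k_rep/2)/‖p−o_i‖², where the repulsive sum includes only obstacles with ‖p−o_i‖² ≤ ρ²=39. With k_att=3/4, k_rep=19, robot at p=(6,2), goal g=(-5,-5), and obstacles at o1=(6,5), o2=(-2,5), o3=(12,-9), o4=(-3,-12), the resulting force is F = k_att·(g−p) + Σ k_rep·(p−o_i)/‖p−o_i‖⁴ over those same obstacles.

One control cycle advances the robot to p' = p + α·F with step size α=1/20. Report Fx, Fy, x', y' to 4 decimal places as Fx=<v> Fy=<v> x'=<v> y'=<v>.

Fx=-8.2500 Fy=-5.9537 x'=5.5875 y'=1.7023

F_att = 3/4·(g−p) = 3/4·(-11,-7) = (-8.2500,-5.2500)
o1: d²=9 ≤ ρ²=39; F_rep = 19·(0,-3)/9² = (0.0000,-0.7037)
o2: d²=73 > ρ²=39 → inactive
o3: d²=157 > ρ²=39 → inactive
o4: d²=277 > ρ²=39 → inactive
F = F_att + ΣF_rep = (-8.2500,-5.9537)
p' = p + 1/20·F = (5.5875,1.7023)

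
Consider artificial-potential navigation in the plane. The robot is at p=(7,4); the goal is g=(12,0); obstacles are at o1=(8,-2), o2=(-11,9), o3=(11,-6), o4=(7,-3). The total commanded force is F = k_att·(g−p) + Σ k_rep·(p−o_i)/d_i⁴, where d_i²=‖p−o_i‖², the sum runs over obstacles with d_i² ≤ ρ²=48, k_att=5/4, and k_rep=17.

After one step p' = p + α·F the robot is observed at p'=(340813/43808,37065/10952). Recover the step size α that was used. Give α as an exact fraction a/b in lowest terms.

α = 1/8

F_att = 5/4·(g−p) = 5/4·(5,-4) = (6.2500,-5.0000)
o1: d²=37 ≤ ρ²=48; F_rep = 17·(-1,6)/37² = (-0.0124,0.0745)
o2: d²=349 > ρ²=48 → inactive
o3: d²=116 > ρ²=48 → inactive
o4: d²=49 > ρ²=48 → inactive
F = F_att + ΣF_rep = (6.2376,-4.9255)
Δp = p'−p = (0.7797,-0.6157); α = Δx/Fx = (34157/43808) / (34157/5476) = 1/8
check: Δy/Fy = (-6743/10952) / (-6743/1369) = 1/8 ✓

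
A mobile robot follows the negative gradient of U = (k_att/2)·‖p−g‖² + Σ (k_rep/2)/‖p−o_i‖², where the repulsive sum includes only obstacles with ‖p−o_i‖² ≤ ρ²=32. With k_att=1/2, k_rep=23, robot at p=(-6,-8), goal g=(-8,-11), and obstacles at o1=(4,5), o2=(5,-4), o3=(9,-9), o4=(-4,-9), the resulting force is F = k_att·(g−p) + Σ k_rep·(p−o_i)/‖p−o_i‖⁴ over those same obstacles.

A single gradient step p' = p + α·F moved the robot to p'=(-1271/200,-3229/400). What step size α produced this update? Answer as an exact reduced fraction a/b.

α = 1/8

F_att = 1/2·(g−p) = 1/2·(-2,-3) = (-1.0000,-1.5000)
o1: d²=269 > ρ²=32 → inactive
o2: d²=137 > ρ²=32 → inactive
o3: d²=226 > ρ²=32 → inactive
o4: d²=5 ≤ ρ²=32; F_rep = 23·(-2,1)/5² = (-1.8400,0.9200)
F = F_att + ΣF_rep = (-2.8400,-0.5800)
Δp = p'−p = (-0.3550,-0.0725); α = Δx/Fx = (-71/200) / (-71/25) = 1/8
check: Δy/Fy = (-29/400) / (-29/50) = 1/8 ✓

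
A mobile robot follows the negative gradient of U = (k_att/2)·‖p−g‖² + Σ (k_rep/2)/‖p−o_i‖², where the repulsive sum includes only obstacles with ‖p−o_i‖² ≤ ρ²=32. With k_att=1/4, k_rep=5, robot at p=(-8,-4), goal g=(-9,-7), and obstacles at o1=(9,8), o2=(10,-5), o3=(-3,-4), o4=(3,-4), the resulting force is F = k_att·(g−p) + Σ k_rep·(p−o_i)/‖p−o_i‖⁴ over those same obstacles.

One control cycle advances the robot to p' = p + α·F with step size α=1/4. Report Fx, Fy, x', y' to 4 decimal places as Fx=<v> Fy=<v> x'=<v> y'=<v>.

F_att = 1/4·(g−p) = 1/4·(-1,-3) = (-0.2500,-0.7500)
o1: d²=433 > ρ²=32 → inactive
o2: d²=325 > ρ²=32 → inactive
o3: d²=25 ≤ ρ²=32; F_rep = 5·(-5,0)/25² = (-0.0400,0.0000)
o4: d²=121 > ρ²=32 → inactive
F = F_att + ΣF_rep = (-0.2900,-0.7500)
p' = p + 1/4·F = (-8.0725,-4.1875)

Fx=-0.2900 Fy=-0.7500 x'=-8.0725 y'=-4.1875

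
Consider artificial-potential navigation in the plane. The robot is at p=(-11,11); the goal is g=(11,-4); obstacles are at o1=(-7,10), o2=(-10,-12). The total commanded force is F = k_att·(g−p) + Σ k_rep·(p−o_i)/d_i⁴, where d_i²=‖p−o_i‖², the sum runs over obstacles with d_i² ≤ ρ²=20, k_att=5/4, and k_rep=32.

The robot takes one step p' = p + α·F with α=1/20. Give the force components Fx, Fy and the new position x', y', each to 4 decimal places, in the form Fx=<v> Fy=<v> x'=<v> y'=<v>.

F_att = 5/4·(g−p) = 5/4·(22,-15) = (27.5000,-18.7500)
o1: d²=17 ≤ ρ²=20; F_rep = 32·(-4,1)/17² = (-0.4429,0.1107)
o2: d²=530 > ρ²=20 → inactive
F = F_att + ΣF_rep = (27.0571,-18.6393)
p' = p + 1/20·F = (-9.6471,10.0680)

Fx=27.0571 Fy=-18.6393 x'=-9.6471 y'=10.0680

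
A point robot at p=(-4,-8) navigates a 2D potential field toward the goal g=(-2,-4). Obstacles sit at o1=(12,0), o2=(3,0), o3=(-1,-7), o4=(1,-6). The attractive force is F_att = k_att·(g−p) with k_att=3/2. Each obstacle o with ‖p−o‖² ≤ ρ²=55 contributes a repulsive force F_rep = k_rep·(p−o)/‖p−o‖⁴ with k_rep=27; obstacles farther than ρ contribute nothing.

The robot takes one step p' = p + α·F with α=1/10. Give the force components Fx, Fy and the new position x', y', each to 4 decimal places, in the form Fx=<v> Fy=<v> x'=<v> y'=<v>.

F_att = 3/2·(g−p) = 3/2·(2,4) = (3.0000,6.0000)
o1: d²=320 > ρ²=55 → inactive
o2: d²=113 > ρ²=55 → inactive
o3: d²=10 ≤ ρ²=55; F_rep = 27·(-3,-1)/10² = (-0.8100,-0.2700)
o4: d²=29 ≤ ρ²=55; F_rep = 27·(-5,-2)/29² = (-0.1605,-0.0642)
F = F_att + ΣF_rep = (2.0295,5.6658)
p' = p + 1/10·F = (-3.7971,-7.4334)

Fx=2.0295 Fy=5.6658 x'=-3.7971 y'=-7.4334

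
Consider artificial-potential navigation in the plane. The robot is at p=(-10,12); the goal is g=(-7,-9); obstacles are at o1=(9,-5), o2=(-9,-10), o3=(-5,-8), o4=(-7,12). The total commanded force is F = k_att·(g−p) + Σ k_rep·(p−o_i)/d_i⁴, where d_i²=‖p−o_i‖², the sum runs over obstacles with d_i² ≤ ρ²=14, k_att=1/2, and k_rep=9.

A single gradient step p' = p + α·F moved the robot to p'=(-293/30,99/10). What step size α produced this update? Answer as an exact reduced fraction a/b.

α = 1/5

F_att = 1/2·(g−p) = 1/2·(3,-21) = (1.5000,-10.5000)
o1: d²=650 > ρ²=14 → inactive
o2: d²=485 > ρ²=14 → inactive
o3: d²=425 > ρ²=14 → inactive
o4: d²=9 ≤ ρ²=14; F_rep = 9·(-3,0)/9² = (-0.3333,0.0000)
F = F_att + ΣF_rep = (1.1667,-10.5000)
Δp = p'−p = (0.2333,-2.1000); α = Δx/Fx = (7/30) / (7/6) = 1/5
check: Δy/Fy = (-21/10) / (-21/2) = 1/5 ✓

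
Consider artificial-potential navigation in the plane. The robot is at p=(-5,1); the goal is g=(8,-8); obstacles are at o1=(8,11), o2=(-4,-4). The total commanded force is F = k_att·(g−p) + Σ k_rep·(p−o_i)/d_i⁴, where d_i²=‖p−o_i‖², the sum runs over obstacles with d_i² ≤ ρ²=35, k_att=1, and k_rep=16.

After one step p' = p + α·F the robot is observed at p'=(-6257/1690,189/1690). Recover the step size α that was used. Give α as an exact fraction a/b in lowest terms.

α = 1/10

F_att = 1·(g−p) = 1·(13,-9) = (13.0000,-9.0000)
o1: d²=269 > ρ²=35 → inactive
o2: d²=26 ≤ ρ²=35; F_rep = 16·(-1,5)/26² = (-0.0237,0.1183)
F = F_att + ΣF_rep = (12.9763,-8.8817)
Δp = p'−p = (1.2976,-0.8882); α = Δx/Fx = (2193/1690) / (2193/169) = 1/10
check: Δy/Fy = (-1501/1690) / (-1501/169) = 1/10 ✓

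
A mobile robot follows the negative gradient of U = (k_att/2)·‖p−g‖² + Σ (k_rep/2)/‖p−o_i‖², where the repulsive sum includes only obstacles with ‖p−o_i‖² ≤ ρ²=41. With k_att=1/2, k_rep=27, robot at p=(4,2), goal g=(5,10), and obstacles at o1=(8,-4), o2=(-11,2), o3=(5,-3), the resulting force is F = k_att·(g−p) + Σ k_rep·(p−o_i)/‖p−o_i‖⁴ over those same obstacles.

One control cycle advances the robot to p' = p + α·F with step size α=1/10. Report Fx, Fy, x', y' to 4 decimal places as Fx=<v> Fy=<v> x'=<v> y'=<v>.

Fx=0.4601 Fy=4.1997 x'=4.0460 y'=2.4200

F_att = 1/2·(g−p) = 1/2·(1,8) = (0.5000,4.0000)
o1: d²=52 > ρ²=41 → inactive
o2: d²=225 > ρ²=41 → inactive
o3: d²=26 ≤ ρ²=41; F_rep = 27·(-1,5)/26² = (-0.0399,0.1997)
F = F_att + ΣF_rep = (0.4601,4.1997)
p' = p + 1/10·F = (4.0460,2.4200)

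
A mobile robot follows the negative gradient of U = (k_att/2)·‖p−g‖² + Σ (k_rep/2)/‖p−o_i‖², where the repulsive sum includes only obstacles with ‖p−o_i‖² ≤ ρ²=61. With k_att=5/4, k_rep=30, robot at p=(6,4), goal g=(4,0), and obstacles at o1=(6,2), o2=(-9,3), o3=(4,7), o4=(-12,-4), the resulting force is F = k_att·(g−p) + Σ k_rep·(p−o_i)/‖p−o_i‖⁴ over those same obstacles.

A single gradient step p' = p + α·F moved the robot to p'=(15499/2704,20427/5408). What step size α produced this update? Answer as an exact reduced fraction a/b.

α = 1/8

F_att = 5/4·(g−p) = 5/4·(-2,-4) = (-2.5000,-5.0000)
o1: d²=4 ≤ ρ²=61; F_rep = 30·(0,2)/4² = (0.0000,3.7500)
o2: d²=226 > ρ²=61 → inactive
o3: d²=13 ≤ ρ²=61; F_rep = 30·(2,-3)/13² = (0.3550,-0.5325)
o4: d²=388 > ρ²=61 → inactive
F = F_att + ΣF_rep = (-2.1450,-1.7825)
Δp = p'−p = (-0.2681,-0.2228); α = Δx/Fx = (-725/2704) / (-725/338) = 1/8
check: Δy/Fy = (-1205/5408) / (-1205/676) = 1/8 ✓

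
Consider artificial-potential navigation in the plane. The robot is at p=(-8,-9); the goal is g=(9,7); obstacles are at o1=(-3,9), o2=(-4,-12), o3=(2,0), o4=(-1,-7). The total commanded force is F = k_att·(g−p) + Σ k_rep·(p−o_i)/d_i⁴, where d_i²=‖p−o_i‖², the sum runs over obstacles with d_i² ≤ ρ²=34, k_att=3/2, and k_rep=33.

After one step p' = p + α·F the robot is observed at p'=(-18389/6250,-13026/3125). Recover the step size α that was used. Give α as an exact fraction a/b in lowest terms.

α = 1/5

F_att = 3/2·(g−p) = 3/2·(17,16) = (25.5000,24.0000)
o1: d²=349 > ρ²=34 → inactive
o2: d²=25 ≤ ρ²=34; F_rep = 33·(-4,3)/25² = (-0.2112,0.1584)
o3: d²=181 > ρ²=34 → inactive
o4: d²=53 > ρ²=34 → inactive
F = F_att + ΣF_rep = (25.2888,24.1584)
Δp = p'−p = (5.0578,4.8317); α = Δx/Fx = (31611/6250) / (31611/1250) = 1/5
check: Δy/Fy = (15099/3125) / (15099/625) = 1/5 ✓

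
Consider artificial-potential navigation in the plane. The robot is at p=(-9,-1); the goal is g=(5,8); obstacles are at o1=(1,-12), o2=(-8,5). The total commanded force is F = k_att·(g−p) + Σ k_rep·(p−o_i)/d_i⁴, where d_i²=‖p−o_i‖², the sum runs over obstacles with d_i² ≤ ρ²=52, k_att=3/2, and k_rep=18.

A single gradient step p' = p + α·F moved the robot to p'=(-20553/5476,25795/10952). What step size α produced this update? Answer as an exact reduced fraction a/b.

F_att = 3/2·(g−p) = 3/2·(14,9) = (21.0000,13.5000)
o1: d²=221 > ρ²=52 → inactive
o2: d²=37 ≤ ρ²=52; F_rep = 18·(-1,-6)/37² = (-0.0131,-0.0789)
F = F_att + ΣF_rep = (20.9869,13.4211)
Δp = p'−p = (5.2467,3.3553); α = Δx/Fx = (28731/5476) / (28731/1369) = 1/4
check: Δy/Fy = (36747/10952) / (36747/2738) = 1/4 ✓

α = 1/4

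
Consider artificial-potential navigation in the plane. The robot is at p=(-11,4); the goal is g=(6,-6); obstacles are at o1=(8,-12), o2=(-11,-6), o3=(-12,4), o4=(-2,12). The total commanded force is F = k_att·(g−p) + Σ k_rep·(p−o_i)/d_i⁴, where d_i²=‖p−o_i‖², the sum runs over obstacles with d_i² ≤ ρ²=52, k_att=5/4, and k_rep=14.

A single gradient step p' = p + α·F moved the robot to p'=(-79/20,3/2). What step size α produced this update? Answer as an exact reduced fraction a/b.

α = 1/5

F_att = 5/4·(g−p) = 5/4·(17,-10) = (21.2500,-12.5000)
o1: d²=617 > ρ²=52 → inactive
o2: d²=100 > ρ²=52 → inactive
o3: d²=1 ≤ ρ²=52; F_rep = 14·(1,0)/1² = (14.0000,0.0000)
o4: d²=145 > ρ²=52 → inactive
F = F_att + ΣF_rep = (35.2500,-12.5000)
Δp = p'−p = (7.0500,-2.5000); α = Δx/Fx = (141/20) / (141/4) = 1/5
check: Δy/Fy = (-5/2) / (-25/2) = 1/5 ✓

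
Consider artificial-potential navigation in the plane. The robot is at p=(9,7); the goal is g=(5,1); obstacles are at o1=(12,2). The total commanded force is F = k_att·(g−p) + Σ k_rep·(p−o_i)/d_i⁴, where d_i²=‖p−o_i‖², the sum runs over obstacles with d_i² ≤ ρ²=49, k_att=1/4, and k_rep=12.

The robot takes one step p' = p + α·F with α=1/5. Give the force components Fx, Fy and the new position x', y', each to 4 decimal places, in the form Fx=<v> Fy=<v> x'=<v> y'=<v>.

Fx=-1.0311 Fy=-1.4481 x'=8.7938 y'=6.7104

F_att = 1/4·(g−p) = 1/4·(-4,-6) = (-1.0000,-1.5000)
o1: d²=34 ≤ ρ²=49; F_rep = 12·(-3,5)/34² = (-0.0311,0.0519)
F = F_att + ΣF_rep = (-1.0311,-1.4481)
p' = p + 1/5·F = (8.7938,6.7104)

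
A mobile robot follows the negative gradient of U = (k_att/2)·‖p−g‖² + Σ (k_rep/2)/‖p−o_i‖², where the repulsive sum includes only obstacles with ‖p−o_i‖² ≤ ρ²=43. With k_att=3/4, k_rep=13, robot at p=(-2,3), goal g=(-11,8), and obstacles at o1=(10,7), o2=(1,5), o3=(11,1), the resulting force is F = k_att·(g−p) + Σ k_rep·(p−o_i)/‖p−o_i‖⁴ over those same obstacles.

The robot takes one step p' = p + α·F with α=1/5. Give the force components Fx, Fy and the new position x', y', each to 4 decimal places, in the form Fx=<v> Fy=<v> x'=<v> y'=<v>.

F_att = 3/4·(g−p) = 3/4·(-9,5) = (-6.7500,3.7500)
o1: d²=160 > ρ²=43 → inactive
o2: d²=13 ≤ ρ²=43; F_rep = 13·(-3,-2)/13² = (-0.2308,-0.1538)
o3: d²=173 > ρ²=43 → inactive
F = F_att + ΣF_rep = (-6.9808,3.5962)
p' = p + 1/5·F = (-3.3962,3.7192)

Fx=-6.9808 Fy=3.5962 x'=-3.3962 y'=3.7192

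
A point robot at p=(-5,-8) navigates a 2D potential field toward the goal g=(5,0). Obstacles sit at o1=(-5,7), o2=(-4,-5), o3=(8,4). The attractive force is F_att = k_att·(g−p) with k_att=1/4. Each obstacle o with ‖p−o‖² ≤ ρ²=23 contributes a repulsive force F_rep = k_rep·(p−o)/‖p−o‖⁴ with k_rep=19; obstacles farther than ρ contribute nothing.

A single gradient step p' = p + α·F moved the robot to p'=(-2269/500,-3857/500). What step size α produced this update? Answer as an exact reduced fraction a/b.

F_att = 1/4·(g−p) = 1/4·(10,8) = (2.5000,2.0000)
o1: d²=225 > ρ²=23 → inactive
o2: d²=10 ≤ ρ²=23; F_rep = 19·(-1,-3)/10² = (-0.1900,-0.5700)
o3: d²=313 > ρ²=23 → inactive
F = F_att + ΣF_rep = (2.3100,1.4300)
Δp = p'−p = (0.4620,0.2860); α = Δx/Fx = (231/500) / (231/100) = 1/5
check: Δy/Fy = (143/500) / (143/100) = 1/5 ✓

α = 1/5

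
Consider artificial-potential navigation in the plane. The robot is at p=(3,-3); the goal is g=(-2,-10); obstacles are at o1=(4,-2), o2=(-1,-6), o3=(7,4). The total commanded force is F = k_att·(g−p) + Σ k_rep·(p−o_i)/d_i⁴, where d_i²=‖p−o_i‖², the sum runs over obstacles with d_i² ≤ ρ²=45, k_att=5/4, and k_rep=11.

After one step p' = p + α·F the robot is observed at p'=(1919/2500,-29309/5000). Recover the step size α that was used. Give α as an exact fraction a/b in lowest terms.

α = 1/4

F_att = 5/4·(g−p) = 5/4·(-5,-7) = (-6.2500,-8.7500)
o1: d²=2 ≤ ρ²=45; F_rep = 11·(-1,-1)/2² = (-2.7500,-2.7500)
o2: d²=25 ≤ ρ²=45; F_rep = 11·(4,3)/25² = (0.0704,0.0528)
o3: d²=65 > ρ²=45 → inactive
F = F_att + ΣF_rep = (-8.9296,-11.4472)
Δp = p'−p = (-2.2324,-2.8618); α = Δx/Fx = (-5581/2500) / (-5581/625) = 1/4
check: Δy/Fy = (-14309/5000) / (-14309/1250) = 1/4 ✓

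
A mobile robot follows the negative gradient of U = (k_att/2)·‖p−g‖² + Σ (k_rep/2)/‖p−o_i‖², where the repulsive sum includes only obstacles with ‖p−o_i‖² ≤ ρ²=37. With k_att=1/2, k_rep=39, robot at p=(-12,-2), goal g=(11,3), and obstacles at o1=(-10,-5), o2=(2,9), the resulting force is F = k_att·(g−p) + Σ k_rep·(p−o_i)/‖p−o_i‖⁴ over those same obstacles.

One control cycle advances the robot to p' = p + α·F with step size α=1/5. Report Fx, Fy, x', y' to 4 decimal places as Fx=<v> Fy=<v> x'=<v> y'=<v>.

F_att = 1/2·(g−p) = 1/2·(23,5) = (11.5000,2.5000)
o1: d²=13 ≤ ρ²=37; F_rep = 39·(-2,3)/13² = (-0.4615,0.6923)
o2: d²=317 > ρ²=37 → inactive
F = F_att + ΣF_rep = (11.0385,3.1923)
p' = p + 1/5·F = (-9.7923,-1.3615)

Fx=11.0385 Fy=3.1923 x'=-9.7923 y'=-1.3615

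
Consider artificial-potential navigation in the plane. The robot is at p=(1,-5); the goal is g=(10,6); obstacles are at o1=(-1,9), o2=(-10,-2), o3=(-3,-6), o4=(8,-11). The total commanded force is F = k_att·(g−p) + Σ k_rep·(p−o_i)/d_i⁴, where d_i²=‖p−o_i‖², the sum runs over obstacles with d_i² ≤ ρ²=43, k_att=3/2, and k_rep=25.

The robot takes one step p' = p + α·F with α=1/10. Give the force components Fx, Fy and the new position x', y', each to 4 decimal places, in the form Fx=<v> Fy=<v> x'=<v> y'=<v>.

F_att = 3/2·(g−p) = 3/2·(9,11) = (13.5000,16.5000)
o1: d²=200 > ρ²=43 → inactive
o2: d²=130 > ρ²=43 → inactive
o3: d²=17 ≤ ρ²=43; F_rep = 25·(4,1)/17² = (0.3460,0.0865)
o4: d²=85 > ρ²=43 → inactive
F = F_att + ΣF_rep = (13.8460,16.5865)
p' = p + 1/10·F = (2.3846,-3.3413)

Fx=13.8460 Fy=16.5865 x'=2.3846 y'=-3.3413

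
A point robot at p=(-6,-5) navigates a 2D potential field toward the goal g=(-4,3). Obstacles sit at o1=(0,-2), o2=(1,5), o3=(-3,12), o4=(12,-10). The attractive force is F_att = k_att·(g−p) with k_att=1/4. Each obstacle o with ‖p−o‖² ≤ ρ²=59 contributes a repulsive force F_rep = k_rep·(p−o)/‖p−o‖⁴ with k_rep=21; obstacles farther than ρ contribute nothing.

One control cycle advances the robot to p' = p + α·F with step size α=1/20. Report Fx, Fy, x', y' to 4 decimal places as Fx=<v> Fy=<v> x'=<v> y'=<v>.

F_att = 1/4·(g−p) = 1/4·(2,8) = (0.5000,2.0000)
o1: d²=45 ≤ ρ²=59; F_rep = 21·(-6,-3)/45² = (-0.0622,-0.0311)
o2: d²=149 > ρ²=59 → inactive
o3: d²=298 > ρ²=59 → inactive
o4: d²=349 > ρ²=59 → inactive
F = F_att + ΣF_rep = (0.4378,1.9689)
p' = p + 1/20·F = (-5.9781,-4.9016)

Fx=0.4378 Fy=1.9689 x'=-5.9781 y'=-4.9016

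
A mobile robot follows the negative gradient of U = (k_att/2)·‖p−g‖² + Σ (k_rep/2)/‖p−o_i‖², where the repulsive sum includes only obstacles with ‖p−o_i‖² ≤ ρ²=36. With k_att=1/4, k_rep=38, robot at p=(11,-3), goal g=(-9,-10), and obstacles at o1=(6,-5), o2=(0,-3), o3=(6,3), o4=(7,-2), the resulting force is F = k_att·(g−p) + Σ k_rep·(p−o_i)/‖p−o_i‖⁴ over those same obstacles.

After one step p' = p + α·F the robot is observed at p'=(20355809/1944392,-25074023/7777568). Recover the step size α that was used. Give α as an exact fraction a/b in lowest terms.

α = 1/8

F_att = 1/4·(g−p) = 1/4·(-20,-7) = (-5.0000,-1.7500)
o1: d²=29 ≤ ρ²=36; F_rep = 38·(5,2)/29² = (0.2259,0.0904)
o2: d²=121 > ρ²=36 → inactive
o3: d²=61 > ρ²=36 → inactive
o4: d²=17 ≤ ρ²=36; F_rep = 38·(4,-1)/17² = (0.5260,-0.1315)
F = F_att + ΣF_rep = (-4.2481,-1.7911)
Δp = p'−p = (-0.5310,-0.2239); α = Δx/Fx = (-1032503/1944392) / (-1032503/243049) = 1/8
check: Δy/Fy = (-1741319/7777568) / (-1741319/972196) = 1/8 ✓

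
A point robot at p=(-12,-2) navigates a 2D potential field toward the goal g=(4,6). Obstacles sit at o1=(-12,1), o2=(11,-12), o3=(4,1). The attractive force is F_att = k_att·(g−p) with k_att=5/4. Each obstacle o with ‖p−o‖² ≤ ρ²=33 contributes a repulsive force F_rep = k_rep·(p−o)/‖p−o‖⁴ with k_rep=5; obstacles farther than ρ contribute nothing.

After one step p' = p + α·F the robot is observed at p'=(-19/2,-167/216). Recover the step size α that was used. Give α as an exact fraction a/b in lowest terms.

α = 1/8

F_att = 5/4·(g−p) = 5/4·(16,8) = (20.0000,10.0000)
o1: d²=9 ≤ ρ²=33; F_rep = 5·(0,-3)/9² = (0.0000,-0.1852)
o2: d²=629 > ρ²=33 → inactive
o3: d²=265 > ρ²=33 → inactive
F = F_att + ΣF_rep = (20.0000,9.8148)
Δp = p'−p = (2.5000,1.2269); α = Δx/Fx = (5/2) / (20) = 1/8
check: Δy/Fy = (265/216) / (265/27) = 1/8 ✓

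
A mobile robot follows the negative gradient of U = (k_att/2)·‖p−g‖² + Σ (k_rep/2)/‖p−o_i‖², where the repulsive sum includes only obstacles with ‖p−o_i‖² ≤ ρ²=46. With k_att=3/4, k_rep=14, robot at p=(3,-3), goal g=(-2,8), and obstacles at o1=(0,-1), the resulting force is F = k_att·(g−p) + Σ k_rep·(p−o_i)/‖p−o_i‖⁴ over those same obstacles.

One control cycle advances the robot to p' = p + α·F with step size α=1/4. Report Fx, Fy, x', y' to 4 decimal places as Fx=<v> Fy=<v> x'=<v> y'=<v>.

F_att = 3/4·(g−p) = 3/4·(-5,11) = (-3.7500,8.2500)
o1: d²=13 ≤ ρ²=46; F_rep = 14·(3,-2)/13² = (0.2485,-0.1657)
F = F_att + ΣF_rep = (-3.5015,8.0843)
p' = p + 1/4·F = (2.1246,-0.9789)

Fx=-3.5015 Fy=8.0843 x'=2.1246 y'=-0.9789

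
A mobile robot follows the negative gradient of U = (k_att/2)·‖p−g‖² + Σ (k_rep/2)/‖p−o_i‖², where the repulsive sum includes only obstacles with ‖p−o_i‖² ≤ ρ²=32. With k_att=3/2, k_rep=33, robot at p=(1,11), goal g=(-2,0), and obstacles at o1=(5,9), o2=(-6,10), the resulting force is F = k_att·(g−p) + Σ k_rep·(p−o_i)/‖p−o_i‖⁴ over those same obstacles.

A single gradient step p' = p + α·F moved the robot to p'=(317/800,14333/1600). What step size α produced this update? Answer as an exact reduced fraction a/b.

α = 1/8

F_att = 3/2·(g−p) = 3/2·(-3,-11) = (-4.5000,-16.5000)
o1: d²=20 ≤ ρ²=32; F_rep = 33·(-4,2)/20² = (-0.3300,0.1650)
o2: d²=50 > ρ²=32 → inactive
F = F_att + ΣF_rep = (-4.8300,-16.3350)
Δp = p'−p = (-0.6038,-2.0419); α = Δx/Fx = (-483/800) / (-483/100) = 1/8
check: Δy/Fy = (-3267/1600) / (-3267/200) = 1/8 ✓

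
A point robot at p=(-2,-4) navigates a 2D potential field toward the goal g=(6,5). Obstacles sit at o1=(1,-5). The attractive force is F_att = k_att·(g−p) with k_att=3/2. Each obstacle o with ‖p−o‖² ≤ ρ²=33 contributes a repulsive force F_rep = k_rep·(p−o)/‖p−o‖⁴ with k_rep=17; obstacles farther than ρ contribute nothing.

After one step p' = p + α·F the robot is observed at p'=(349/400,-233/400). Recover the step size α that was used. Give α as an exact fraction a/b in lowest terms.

F_att = 3/2·(g−p) = 3/2·(8,9) = (12.0000,13.5000)
o1: d²=10 ≤ ρ²=33; F_rep = 17·(-3,1)/10² = (-0.5100,0.1700)
F = F_att + ΣF_rep = (11.4900,13.6700)
Δp = p'−p = (2.8725,3.4175); α = Δx/Fx = (1149/400) / (1149/100) = 1/4
check: Δy/Fy = (1367/400) / (1367/100) = 1/4 ✓

α = 1/4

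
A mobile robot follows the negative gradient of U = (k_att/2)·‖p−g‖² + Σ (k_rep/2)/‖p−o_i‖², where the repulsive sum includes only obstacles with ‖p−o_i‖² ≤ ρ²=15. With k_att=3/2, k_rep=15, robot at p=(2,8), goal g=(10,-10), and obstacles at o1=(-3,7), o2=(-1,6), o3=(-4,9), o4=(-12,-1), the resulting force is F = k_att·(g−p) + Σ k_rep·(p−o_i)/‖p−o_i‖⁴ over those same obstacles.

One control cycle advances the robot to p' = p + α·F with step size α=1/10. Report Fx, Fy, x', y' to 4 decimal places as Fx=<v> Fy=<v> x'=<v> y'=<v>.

Fx=12.2663 Fy=-26.8225 x'=3.2266 y'=5.3178

F_att = 3/2·(g−p) = 3/2·(8,-18) = (12.0000,-27.0000)
o1: d²=26 > ρ²=15 → inactive
o2: d²=13 ≤ ρ²=15; F_rep = 15·(3,2)/13² = (0.2663,0.1775)
o3: d²=37 > ρ²=15 → inactive
o4: d²=277 > ρ²=15 → inactive
F = F_att + ΣF_rep = (12.2663,-26.8225)
p' = p + 1/10·F = (3.2266,5.3178)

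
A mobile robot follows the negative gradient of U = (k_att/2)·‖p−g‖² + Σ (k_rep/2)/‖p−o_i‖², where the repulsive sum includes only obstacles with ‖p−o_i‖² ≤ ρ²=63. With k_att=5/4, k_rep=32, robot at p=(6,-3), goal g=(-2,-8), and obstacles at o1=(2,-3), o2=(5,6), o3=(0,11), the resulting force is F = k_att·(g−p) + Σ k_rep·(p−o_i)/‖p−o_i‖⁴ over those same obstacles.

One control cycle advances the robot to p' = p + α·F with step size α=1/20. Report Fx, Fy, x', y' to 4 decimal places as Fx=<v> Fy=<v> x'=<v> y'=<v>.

Fx=-9.5000 Fy=-6.2500 x'=5.5250 y'=-3.3125

F_att = 5/4·(g−p) = 5/4·(-8,-5) = (-10.0000,-6.2500)
o1: d²=16 ≤ ρ²=63; F_rep = 32·(4,0)/16² = (0.5000,0.0000)
o2: d²=82 > ρ²=63 → inactive
o3: d²=232 > ρ²=63 → inactive
F = F_att + ΣF_rep = (-9.5000,-6.2500)
p' = p + 1/20·F = (5.5250,-3.3125)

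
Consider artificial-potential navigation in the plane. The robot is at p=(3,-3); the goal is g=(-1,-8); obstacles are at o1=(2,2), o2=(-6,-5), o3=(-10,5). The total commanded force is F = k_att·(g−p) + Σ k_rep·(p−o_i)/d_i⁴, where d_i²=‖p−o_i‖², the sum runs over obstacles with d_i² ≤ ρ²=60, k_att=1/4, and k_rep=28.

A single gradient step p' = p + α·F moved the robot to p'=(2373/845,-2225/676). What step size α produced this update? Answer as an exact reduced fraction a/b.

F_att = 1/4·(g−p) = 1/4·(-4,-5) = (-1.0000,-1.2500)
o1: d²=26 ≤ ρ²=60; F_rep = 28·(1,-5)/26² = (0.0414,-0.2071)
o2: d²=85 > ρ²=60 → inactive
o3: d²=233 > ρ²=60 → inactive
F = F_att + ΣF_rep = (-0.9586,-1.4571)
Δp = p'−p = (-0.1917,-0.2914); α = Δx/Fx = (-162/845) / (-162/169) = 1/5
check: Δy/Fy = (-197/676) / (-985/676) = 1/5 ✓

α = 1/5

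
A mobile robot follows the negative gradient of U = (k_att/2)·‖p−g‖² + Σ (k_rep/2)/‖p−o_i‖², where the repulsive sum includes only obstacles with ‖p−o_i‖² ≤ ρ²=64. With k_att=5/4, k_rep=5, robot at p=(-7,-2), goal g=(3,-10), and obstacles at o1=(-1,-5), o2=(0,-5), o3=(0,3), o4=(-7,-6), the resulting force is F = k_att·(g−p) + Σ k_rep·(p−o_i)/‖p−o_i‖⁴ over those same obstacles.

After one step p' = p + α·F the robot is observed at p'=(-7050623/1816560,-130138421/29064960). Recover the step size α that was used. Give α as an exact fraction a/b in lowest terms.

F_att = 5/4·(g−p) = 5/4·(10,-8) = (12.5000,-10.0000)
o1: d²=45 ≤ ρ²=64; F_rep = 5·(-6,3)/45² = (-0.0148,0.0074)
o2: d²=58 ≤ ρ²=64; F_rep = 5·(-7,3)/58² = (-0.0104,0.0045)
o3: d²=74 > ρ²=64 → inactive
o4: d²=16 ≤ ρ²=64; F_rep = 5·(0,4)/16² = (0.0000,0.0781)
F = F_att + ΣF_rep = (12.4748,-9.9100)
Δp = p'−p = (3.1187,-2.4775); α = Δx/Fx = (5665297/1816560) / (5665297/454140) = 1/4
check: Δy/Fy = (-72008501/29064960) / (-72008501/7266240) = 1/4 ✓

α = 1/4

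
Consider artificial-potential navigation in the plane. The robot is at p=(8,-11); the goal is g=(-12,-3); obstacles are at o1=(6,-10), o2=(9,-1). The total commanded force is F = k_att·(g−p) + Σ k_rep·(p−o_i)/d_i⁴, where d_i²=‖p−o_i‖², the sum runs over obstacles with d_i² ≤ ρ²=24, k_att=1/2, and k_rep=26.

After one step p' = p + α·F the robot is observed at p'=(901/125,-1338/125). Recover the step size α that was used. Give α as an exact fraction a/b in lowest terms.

F_att = 1/2·(g−p) = 1/2·(-20,8) = (-10.0000,4.0000)
o1: d²=5 ≤ ρ²=24; F_rep = 26·(2,-1)/5² = (2.0800,-1.0400)
o2: d²=101 > ρ²=24 → inactive
F = F_att + ΣF_rep = (-7.9200,2.9600)
Δp = p'−p = (-0.7920,0.2960); α = Δx/Fx = (-99/125) / (-198/25) = 1/10
check: Δy/Fy = (37/125) / (74/25) = 1/10 ✓

α = 1/10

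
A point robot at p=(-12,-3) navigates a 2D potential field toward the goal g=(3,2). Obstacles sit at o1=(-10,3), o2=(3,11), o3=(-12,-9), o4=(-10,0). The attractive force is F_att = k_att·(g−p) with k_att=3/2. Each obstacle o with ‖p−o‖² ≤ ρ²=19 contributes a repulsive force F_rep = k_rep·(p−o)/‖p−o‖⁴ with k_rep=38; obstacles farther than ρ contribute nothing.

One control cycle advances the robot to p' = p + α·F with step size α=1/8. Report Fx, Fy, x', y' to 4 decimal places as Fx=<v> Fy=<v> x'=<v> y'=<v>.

Fx=22.0503 Fy=6.8254 x'=-9.2437 y'=-2.1468

F_att = 3/2·(g−p) = 3/2·(15,5) = (22.5000,7.5000)
o1: d²=40 > ρ²=19 → inactive
o2: d²=421 > ρ²=19 → inactive
o3: d²=36 > ρ²=19 → inactive
o4: d²=13 ≤ ρ²=19; F_rep = 38·(-2,-3)/13² = (-0.4497,-0.6746)
F = F_att + ΣF_rep = (22.0503,6.8254)
p' = p + 1/8·F = (-9.2437,-2.1468)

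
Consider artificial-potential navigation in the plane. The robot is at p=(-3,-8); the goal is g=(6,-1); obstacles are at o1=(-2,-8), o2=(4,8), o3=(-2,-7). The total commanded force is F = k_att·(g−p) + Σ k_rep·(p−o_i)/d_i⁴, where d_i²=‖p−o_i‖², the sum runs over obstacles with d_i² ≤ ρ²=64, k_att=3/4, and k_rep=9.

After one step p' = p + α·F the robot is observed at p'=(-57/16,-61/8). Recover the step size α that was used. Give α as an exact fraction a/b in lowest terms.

α = 1/8

F_att = 3/4·(g−p) = 3/4·(9,7) = (6.7500,5.2500)
o1: d²=1 ≤ ρ²=64; F_rep = 9·(-1,0)/1² = (-9.0000,0.0000)
o2: d²=305 > ρ²=64 → inactive
o3: d²=2 ≤ ρ²=64; F_rep = 9·(-1,-1)/2² = (-2.2500,-2.2500)
F = F_att + ΣF_rep = (-4.5000,3.0000)
Δp = p'−p = (-0.5625,0.3750); α = Δx/Fx = (-9/16) / (-9/2) = 1/8
check: Δy/Fy = (3/8) / (3) = 1/8 ✓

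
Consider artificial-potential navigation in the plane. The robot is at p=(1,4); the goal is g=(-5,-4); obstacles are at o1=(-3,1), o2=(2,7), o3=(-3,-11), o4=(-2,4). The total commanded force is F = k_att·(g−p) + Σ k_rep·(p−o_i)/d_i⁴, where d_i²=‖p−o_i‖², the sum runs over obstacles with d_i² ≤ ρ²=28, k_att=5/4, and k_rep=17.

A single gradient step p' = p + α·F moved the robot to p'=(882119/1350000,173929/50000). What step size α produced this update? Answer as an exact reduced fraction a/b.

α = 1/20

F_att = 5/4·(g−p) = 5/4·(-6,-8) = (-7.5000,-10.0000)
o1: d²=25 ≤ ρ²=28; F_rep = 17·(4,3)/25² = (0.1088,0.0816)
o2: d²=10 ≤ ρ²=28; F_rep = 17·(-1,-3)/10² = (-0.1700,-0.5100)
o3: d²=241 > ρ²=28 → inactive
o4: d²=9 ≤ ρ²=28; F_rep = 17·(3,0)/9² = (0.6296,0.0000)
F = F_att + ΣF_rep = (-6.9316,-10.4284)
Δp = p'−p = (-0.3466,-0.5214); α = Δx/Fx = (-467881/1350000) / (-467881/67500) = 1/20
check: Δy/Fy = (-26071/50000) / (-26071/2500) = 1/20 ✓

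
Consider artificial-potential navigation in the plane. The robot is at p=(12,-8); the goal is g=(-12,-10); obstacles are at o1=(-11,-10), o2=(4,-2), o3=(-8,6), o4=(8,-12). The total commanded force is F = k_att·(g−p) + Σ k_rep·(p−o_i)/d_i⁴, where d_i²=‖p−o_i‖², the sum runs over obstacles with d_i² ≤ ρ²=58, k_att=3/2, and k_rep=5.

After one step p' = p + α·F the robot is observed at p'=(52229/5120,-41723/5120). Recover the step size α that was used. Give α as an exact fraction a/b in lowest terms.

F_att = 3/2·(g−p) = 3/2·(-24,-2) = (-36.0000,-3.0000)
o1: d²=533 > ρ²=58 → inactive
o2: d²=100 > ρ²=58 → inactive
o3: d²=596 > ρ²=58 → inactive
o4: d²=32 ≤ ρ²=58; F_rep = 5·(4,4)/32² = (0.0195,0.0195)
F = F_att + ΣF_rep = (-35.9805,-2.9805)
Δp = p'−p = (-1.7990,-0.1490); α = Δx/Fx = (-9211/5120) / (-9211/256) = 1/20
check: Δy/Fy = (-763/5120) / (-763/256) = 1/20 ✓

α = 1/20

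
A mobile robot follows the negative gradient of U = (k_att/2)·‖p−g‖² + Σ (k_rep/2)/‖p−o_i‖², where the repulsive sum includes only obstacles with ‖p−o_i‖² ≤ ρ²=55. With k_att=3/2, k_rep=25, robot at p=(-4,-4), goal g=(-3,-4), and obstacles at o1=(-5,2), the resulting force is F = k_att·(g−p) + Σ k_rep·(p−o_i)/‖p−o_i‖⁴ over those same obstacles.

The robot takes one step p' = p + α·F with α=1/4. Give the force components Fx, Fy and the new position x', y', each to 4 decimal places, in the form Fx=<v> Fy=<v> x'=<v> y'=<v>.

F_att = 3/2·(g−p) = 3/2·(1,0) = (1.5000,0.0000)
o1: d²=37 ≤ ρ²=55; F_rep = 25·(1,-6)/37² = (0.0183,-0.1096)
F = F_att + ΣF_rep = (1.5183,-0.1096)
p' = p + 1/4·F = (-3.6204,-4.0274)

Fx=1.5183 Fy=-0.1096 x'=-3.6204 y'=-4.0274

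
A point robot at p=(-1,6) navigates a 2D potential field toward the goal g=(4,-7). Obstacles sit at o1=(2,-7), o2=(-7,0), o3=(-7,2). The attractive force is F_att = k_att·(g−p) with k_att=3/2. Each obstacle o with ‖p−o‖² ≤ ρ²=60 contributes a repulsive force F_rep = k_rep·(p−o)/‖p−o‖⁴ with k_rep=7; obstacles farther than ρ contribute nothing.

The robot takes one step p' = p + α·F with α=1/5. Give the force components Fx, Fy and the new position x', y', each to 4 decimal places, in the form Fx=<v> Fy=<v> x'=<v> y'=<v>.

Fx=7.5155 Fy=-19.4896 x'=0.5031 y'=2.1021

F_att = 3/2·(g−p) = 3/2·(5,-13) = (7.5000,-19.5000)
o1: d²=178 > ρ²=60 → inactive
o2: d²=72 > ρ²=60 → inactive
o3: d²=52 ≤ ρ²=60; F_rep = 7·(6,4)/52² = (0.0155,0.0104)
F = F_att + ΣF_rep = (7.5155,-19.4896)
p' = p + 1/5·F = (0.5031,2.1021)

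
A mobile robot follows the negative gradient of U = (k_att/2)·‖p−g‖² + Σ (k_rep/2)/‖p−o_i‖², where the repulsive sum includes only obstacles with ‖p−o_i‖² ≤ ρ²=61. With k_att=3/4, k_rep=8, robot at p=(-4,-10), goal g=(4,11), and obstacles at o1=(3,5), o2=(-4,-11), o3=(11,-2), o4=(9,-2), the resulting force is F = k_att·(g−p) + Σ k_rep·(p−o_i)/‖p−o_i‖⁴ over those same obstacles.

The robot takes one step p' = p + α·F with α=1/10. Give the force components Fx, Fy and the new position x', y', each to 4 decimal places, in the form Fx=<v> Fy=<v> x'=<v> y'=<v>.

Fx=6.0000 Fy=23.7500 x'=-3.4000 y'=-7.6250

F_att = 3/4·(g−p) = 3/4·(8,21) = (6.0000,15.7500)
o1: d²=274 > ρ²=61 → inactive
o2: d²=1 ≤ ρ²=61; F_rep = 8·(0,1)/1² = (0.0000,8.0000)
o3: d²=289 > ρ²=61 → inactive
o4: d²=233 > ρ²=61 → inactive
F = F_att + ΣF_rep = (6.0000,23.7500)
p' = p + 1/10·F = (-3.4000,-7.6250)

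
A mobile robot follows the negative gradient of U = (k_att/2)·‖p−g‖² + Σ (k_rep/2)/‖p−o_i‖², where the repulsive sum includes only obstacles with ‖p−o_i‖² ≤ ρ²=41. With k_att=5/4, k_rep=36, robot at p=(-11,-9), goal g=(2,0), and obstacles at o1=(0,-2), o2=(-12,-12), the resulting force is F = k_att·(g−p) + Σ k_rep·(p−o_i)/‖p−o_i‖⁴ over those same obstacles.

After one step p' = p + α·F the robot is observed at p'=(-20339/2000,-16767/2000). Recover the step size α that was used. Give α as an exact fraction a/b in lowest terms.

F_att = 5/4·(g−p) = 5/4·(13,9) = (16.2500,11.2500)
o1: d²=170 > ρ²=41 → inactive
o2: d²=10 ≤ ρ²=41; F_rep = 36·(1,3)/10² = (0.3600,1.0800)
F = F_att + ΣF_rep = (16.6100,12.3300)
Δp = p'−p = (0.8305,0.6165); α = Δx/Fx = (1661/2000) / (1661/100) = 1/20
check: Δy/Fy = (1233/2000) / (1233/100) = 1/20 ✓

α = 1/20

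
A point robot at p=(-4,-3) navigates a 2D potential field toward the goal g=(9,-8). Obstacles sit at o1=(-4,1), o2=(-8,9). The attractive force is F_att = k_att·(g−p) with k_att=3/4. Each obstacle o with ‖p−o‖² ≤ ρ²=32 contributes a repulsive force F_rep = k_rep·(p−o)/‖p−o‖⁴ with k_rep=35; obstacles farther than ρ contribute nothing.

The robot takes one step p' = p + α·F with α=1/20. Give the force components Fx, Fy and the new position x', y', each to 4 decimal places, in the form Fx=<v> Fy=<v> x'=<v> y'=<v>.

Fx=9.7500 Fy=-4.2969 x'=-3.5125 y'=-3.2148

F_att = 3/4·(g−p) = 3/4·(13,-5) = (9.7500,-3.7500)
o1: d²=16 ≤ ρ²=32; F_rep = 35·(0,-4)/16² = (0.0000,-0.5469)
o2: d²=160 > ρ²=32 → inactive
F = F_att + ΣF_rep = (9.7500,-4.2969)
p' = p + 1/20·F = (-3.5125,-3.2148)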